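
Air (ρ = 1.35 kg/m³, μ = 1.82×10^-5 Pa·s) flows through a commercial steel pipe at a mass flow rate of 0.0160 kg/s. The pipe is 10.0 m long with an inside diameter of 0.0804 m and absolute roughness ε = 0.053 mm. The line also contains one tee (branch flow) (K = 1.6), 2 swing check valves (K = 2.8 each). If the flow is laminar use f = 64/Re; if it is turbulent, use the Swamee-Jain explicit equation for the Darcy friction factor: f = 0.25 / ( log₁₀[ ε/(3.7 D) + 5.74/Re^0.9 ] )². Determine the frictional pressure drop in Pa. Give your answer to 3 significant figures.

A = πD²/4 = π(0.0804)²/4 = 0.005077 m²; mean velocity V = ṁ/(ρA) = 0.016/(1.35 · 0.005077) = 2.334 m/s.
Reynolds number Re = ρVD/μ = 1.35 · 2.334 · 0.0804 / 1.82e-05 = 1.392e+04.
Re > 4000 → turbulent. Relative roughness ε/D = 5.3e-05/0.0804 = 0.000659. Swamee-Jain: f = 0.25/(log₁₀[0.000659/3.7 + 5.74/1.392e+04^0.9])² = 0.25/(log₁₀[0.000178 + 0.00107])² = 0.25/(-2.904)² = 0.02965.
Total minor-loss coefficient ΣK = 1·1.6 + 2·2.8 = 7.2.
ΔP = [f·L/D + ΣK]·(ρV²/2) = [0.02965·10/0.0804 + 7.2]·(1.35·2.334²/2) = [3.688 + 7.2]·3.679 = 40.05 Pa.

ΔP ≈ 40.1 Pa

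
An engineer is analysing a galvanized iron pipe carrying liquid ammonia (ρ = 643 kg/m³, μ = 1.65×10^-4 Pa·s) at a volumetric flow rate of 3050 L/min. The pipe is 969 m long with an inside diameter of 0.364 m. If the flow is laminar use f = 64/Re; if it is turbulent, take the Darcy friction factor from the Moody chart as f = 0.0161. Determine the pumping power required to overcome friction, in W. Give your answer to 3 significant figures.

P ≈ 167 W

Q = 3050 L/min = 3050/60000 = 0.05083 m³/s.
Cross-sectional area A = πD²/4 = π(0.364)²/4 = 0.1041 m²; mean velocity V = Q/A = 0.05083/0.1041 = 0.4885 m/s.
Reynolds number Re = ρVD/μ = 643 · 0.4885 · 0.364 / 0.000165 = 6.929e+05.
Re > 4000 → turbulent; use the Moody-chart value f = 0.0161.
Darcy-Weisbach: ΔP = f(L/D)(ρV²/2) = 0.0161·(969/0.364)·(643·0.4885²/2) = 0.0161·2662·76.72 = 3288 Pa.
Pumping power P = QΔP = 0.05083·3288 = 167.1 W = 167 W.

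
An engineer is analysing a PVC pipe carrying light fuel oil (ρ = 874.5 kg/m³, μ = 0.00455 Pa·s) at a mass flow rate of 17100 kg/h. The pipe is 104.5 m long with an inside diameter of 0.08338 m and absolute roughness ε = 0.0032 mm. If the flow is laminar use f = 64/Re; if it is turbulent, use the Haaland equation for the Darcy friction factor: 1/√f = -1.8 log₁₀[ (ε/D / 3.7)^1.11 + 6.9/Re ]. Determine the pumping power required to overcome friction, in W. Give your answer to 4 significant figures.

ṁ = 17100 kg/h = 17100/3600 = 4.75 kg/s.
A = πD²/4 = π(0.08338)²/4 = 0.00546 m²; mean velocity V = ṁ/(ρA) = 4.75/(874.5 · 0.00546) = 0.9948 m/s.
Reynolds number Re = ρVD/μ = 874.5 · 0.9948 · 0.08338 / 0.00455 = 1.594e+04.
Re > 4000 → turbulent. Relative roughness ε/D = 3.2e-06/0.08338 = 3.84e-05. Haaland: 1/√f = -1.8 log₁₀[(3.84e-05/3.7)^1.11 + 6.9/1.594e+04] = -1.8 log₁₀[2.94e-06 + 0.000433] = 6.049, so f = 0.02733.
Darcy-Weisbach: ΔP = f(L/D)(ρV²/2) = 0.02733·(104.5/0.08338)·(874.5·0.9948²/2) = 0.02733·1253·432.7 = 1.482e+04 Pa.
Q = ṁ/ρ = 4.75/874.5 = 0.005432 m³/s.
Pumping power P = QΔP = 0.005432·1.482e+04 = 80.490 W = 80.49 W.

P ≈ 80.49 W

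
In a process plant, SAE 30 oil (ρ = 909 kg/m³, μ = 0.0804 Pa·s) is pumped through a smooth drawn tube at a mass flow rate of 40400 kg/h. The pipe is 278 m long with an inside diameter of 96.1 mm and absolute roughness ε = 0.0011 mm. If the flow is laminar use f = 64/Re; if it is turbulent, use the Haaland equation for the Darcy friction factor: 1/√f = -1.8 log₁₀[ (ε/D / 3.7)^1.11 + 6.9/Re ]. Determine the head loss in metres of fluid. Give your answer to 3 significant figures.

h_f ≈ 14.8 m

ṁ = 40400 kg/h = 40400/3600 = 11.22 kg/s.
A = πD²/4 = π(0.0961)²/4 = 0.007253 m²; mean velocity V = ṁ/(ρA) = 11.22/(909 · 0.007253) = 1.702 m/s.
Reynolds number Re = ρVD/μ = 909 · 1.702 · 0.0961 / 0.0804 = 1849.
Re < 2300 → laminar flow, so f = 64/Re = 64/1849 = 0.03461 (the turbulent correlation is not needed).
Darcy-Weisbach: ΔP = f(L/D)(ρV²/2) = 0.03461·(278/0.0961)·(909·1.702²/2) = 0.03461·2893·1317 = 1.318e+05 Pa.
Head loss h_f = ΔP/(ρg) = 1.318e+05/(909·9.81) = 14.8 m.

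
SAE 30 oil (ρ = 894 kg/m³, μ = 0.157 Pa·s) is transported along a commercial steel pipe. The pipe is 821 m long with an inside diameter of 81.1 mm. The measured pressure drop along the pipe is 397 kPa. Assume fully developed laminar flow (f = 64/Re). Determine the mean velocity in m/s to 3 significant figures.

For laminar flow, f = 64/Re with Re = ρVD/μ, so Darcy-Weisbach reduces to ΔP = 32μLV/D². Solving for V: V = ΔP·D²/(32μL) = 3.97e+05·(0.0811)²/(32·0.157·821) = 0.6331 m/s.
Check: Re = ρVD/μ = 894·0.6331·0.0811/0.157 = 292.3 < 2300, so the laminar assumption holds.

V ≈ 0.633 m/s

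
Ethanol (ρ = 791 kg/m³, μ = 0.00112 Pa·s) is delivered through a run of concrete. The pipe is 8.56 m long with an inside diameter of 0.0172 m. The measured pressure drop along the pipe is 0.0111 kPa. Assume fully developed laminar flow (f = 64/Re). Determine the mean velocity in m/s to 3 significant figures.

V ≈ 0.0107 m/s

For laminar flow, f = 64/Re with Re = ρVD/μ, so Darcy-Weisbach reduces to ΔP = 32μLV/D². Solving for V: V = ΔP·D²/(32μL) = 11.1·(0.0172)²/(32·0.00112·8.56) = 0.0107 m/s.
Check: Re = ρVD/μ = 791·0.0107·0.0172/0.00112 = 130 < 2300, so the laminar assumption holds.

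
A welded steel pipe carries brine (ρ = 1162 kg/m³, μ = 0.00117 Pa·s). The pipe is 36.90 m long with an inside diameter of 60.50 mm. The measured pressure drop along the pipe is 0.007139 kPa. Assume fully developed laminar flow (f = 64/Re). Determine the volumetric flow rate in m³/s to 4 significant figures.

For laminar flow, f = 64/Re with Re = ρVD/μ, so Darcy-Weisbach reduces to ΔP = 32μLV/D². Solving for V: V = ΔP·D²/(32μL) = 7.139·(0.0605)²/(32·0.00117·36.9) = 0.01891 m/s.
Check: Re = ρVD/μ = 1162·0.01891·0.0605/0.00117 = 1136 < 2300, so the laminar assumption holds.
Q = V·A = 0.01891·(π/4·0.0605²) = 5.437e-05 m³/s = 5.437×10^-5 m³/s.

Q ≈ 5.437×10^-5 m³/s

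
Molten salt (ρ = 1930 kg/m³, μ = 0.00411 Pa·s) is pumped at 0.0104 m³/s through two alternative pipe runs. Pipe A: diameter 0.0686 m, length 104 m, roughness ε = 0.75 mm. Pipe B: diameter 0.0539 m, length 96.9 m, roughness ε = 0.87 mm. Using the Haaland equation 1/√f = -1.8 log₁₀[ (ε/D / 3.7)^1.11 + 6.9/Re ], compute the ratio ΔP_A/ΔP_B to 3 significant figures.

Pipe A: V = Q/A = 0.0104/0.003696 = 2.814 m/s; Re = 9.064e+04; ε/D = 0.0109; Haaland → f = 0.03974; ΔP_A = f(L/D)(ρV²/2) = 4.603e+05 Pa.
Pipe B: V = Q/A = 0.0104/0.002282 = 4.558 m/s; Re = 1.154e+05; ε/D = 0.0161; Haaland → f = 0.04534; ΔP_B = f(L/D)(ρV²/2) = 1.634e+06 Pa.
ΔP_A/ΔP_B = 4.603e+05/1.634e+06 = 0.282.

ΔP_A/ΔP_B ≈ 0.282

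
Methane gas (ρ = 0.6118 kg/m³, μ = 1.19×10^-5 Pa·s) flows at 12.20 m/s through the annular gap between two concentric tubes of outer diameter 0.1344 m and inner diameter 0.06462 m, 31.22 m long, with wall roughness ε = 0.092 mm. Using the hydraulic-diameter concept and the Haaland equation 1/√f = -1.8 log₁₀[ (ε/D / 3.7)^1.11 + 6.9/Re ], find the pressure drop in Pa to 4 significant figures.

ΔP ≈ 509.3 Pa

Hydraulic diameter D_h = 4A/P = D_o - D_i = 0.1344 - 0.06462 = 0.06978 m.
Re = ρVD_h/μ = 0.6118·12.2·0.06978/1.19e-05 = 4.377e+04.
ε/D_h = 9.2e-05/0.06978 = 0.00132; Haaland gives 1/√f = -1.8 log₁₀[0.000149+0.000158] = 6.325, so f = 0.025.
ΔP = f(L/D_h)(ρV²/2) = 0.025·31.22/0.06978·45.53 = 509.3 Pa.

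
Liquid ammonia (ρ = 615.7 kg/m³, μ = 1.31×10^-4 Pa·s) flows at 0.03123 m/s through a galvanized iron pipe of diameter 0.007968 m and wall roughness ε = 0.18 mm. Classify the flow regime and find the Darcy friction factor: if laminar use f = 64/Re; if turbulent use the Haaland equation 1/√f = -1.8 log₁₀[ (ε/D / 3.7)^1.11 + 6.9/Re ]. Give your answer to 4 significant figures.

Re = ρVD/μ = 615.7·0.03123·0.007968/0.000131 = 1170.
Re < 2300 → laminar, so f = 64/Re = 0.05472 (roughness is irrelevant in laminar flow).

f ≈ 0.05472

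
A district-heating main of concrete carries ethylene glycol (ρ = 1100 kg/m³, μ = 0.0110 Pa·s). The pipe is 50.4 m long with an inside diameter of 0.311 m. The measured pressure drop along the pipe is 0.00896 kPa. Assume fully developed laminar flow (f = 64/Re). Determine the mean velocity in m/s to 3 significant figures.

For laminar flow, f = 64/Re with Re = ρVD/μ, so Darcy-Weisbach reduces to ΔP = 32μLV/D². Solving for V: V = ΔP·D²/(32μL) = 8.96·(0.311)²/(32·0.011·50.4) = 0.04885 m/s.
Check: Re = ρVD/μ = 1100·0.04885·0.311/0.011 = 1519 < 2300, so the laminar assumption holds.

V ≈ 0.0488 m/s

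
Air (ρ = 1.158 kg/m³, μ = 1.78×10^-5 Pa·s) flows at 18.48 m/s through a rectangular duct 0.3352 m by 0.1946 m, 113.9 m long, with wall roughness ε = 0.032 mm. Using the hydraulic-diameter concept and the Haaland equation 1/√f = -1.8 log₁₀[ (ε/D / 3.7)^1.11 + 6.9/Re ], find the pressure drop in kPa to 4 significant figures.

ΔP ≈ 1.419 kPa

Hydraulic diameter D_h = 4A/P = 4·(0.3352·0.1946)/(2·(0.3352+0.1946)) = 0.2609/1.06 = 0.2462 m.
Re = ρVD_h/μ = 1.158·18.48·0.2462/1.78e-05 = 2.96e+05.
ε/D_h = 3.2e-05/0.2462 = 0.00013; Haaland gives 1/√f = -1.8 log₁₀[1.14e-05+2.33e-05] = 8.028, so f = 0.01552.
ΔP = f(L/D_h)(ρV²/2) = 0.01552·113.9/0.2462·197.7 = 1419 Pa.
ΔP = 1.419 kPa.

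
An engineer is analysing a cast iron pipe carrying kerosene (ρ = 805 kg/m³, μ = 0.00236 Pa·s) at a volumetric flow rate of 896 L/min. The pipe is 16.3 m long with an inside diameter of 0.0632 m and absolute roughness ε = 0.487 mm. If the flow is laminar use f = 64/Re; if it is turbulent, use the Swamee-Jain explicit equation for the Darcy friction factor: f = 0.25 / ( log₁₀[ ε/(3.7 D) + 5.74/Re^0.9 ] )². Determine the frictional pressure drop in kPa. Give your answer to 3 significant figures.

ΔP ≈ 84.0 kPa

Q = 896 L/min = 896/60000 = 0.01493 m³/s.
Cross-sectional area A = πD²/4 = π(0.0632)²/4 = 0.003137 m²; mean velocity V = Q/A = 0.01493/0.003137 = 4.76 m/s.
Reynolds number Re = ρVD/μ = 805 · 4.76 · 0.0632 / 0.00236 = 1.026e+05.
Re > 4000 → turbulent. Relative roughness ε/D = 0.000487/0.0632 = 0.00771. Swamee-Jain: f = 0.25/(log₁₀[0.00771/3.7 + 5.74/1.026e+05^0.9])² = 0.25/(log₁₀[0.00208 + 0.000177])² = 0.25/(-2.646)² = 0.03571.
Darcy-Weisbach: ΔP = f(L/D)(ρV²/2) = 0.03571·(16.3/0.0632)·(805·4.76²/2) = 0.03571·257.9·9121 = 8.4e+04 Pa.
ΔP = 8.4e+04 Pa = 84.0 kPa.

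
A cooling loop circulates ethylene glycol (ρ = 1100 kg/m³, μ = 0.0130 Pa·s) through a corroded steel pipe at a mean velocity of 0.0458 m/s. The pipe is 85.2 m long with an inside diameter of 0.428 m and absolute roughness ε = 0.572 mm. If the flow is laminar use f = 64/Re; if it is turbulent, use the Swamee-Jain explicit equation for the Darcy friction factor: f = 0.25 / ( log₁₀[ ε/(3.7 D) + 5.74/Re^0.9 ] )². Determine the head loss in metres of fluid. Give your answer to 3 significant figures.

h_f ≈ 8.21×10^-4 m

Reynolds number Re = ρVD/μ = 1100 · 0.0458 · 0.428 / 0.013 = 1659.
Re < 2300 → laminar flow, so f = 64/Re = 64/1659 = 0.03859 (the turbulent correlation is not needed).
Darcy-Weisbach: ΔP = f(L/D)(ρV²/2) = 0.03859·(85.2/0.428)·(1100·0.0458²/2) = 0.03859·199.1·1.154 = 8.862 Pa.
Head loss h_f = ΔP/(ρg) = 8.862/(1100·9.81) = 8.21×10^-4 m.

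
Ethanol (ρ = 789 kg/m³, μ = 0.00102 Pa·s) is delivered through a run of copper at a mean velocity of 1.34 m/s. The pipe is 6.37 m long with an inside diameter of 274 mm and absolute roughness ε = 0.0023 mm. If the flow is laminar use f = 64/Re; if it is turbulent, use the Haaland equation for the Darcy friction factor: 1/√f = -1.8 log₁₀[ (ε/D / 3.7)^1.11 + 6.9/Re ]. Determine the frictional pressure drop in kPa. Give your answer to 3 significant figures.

Reynolds number Re = ρVD/μ = 789 · 1.34 · 0.274 / 0.00102 = 2.84e+05.
Re > 4000 → turbulent. Relative roughness ε/D = 2.3e-06/0.274 = 8.39e-06. Haaland: 1/√f = -1.8 log₁₀[(8.39e-06/3.7)^1.11 + 6.9/2.84e+05] = -1.8 log₁₀[5.43e-07 + 2.43e-05] = 8.289, so f = 0.01456.
Darcy-Weisbach: ΔP = f(L/D)(ρV²/2) = 0.01456·(6.37/0.274)·(789·1.34²/2) = 0.01456·23.25·708.4 = 239.7 Pa.
ΔP = 239.7 Pa = 0.240 kPa.

ΔP ≈ 0.240 kPa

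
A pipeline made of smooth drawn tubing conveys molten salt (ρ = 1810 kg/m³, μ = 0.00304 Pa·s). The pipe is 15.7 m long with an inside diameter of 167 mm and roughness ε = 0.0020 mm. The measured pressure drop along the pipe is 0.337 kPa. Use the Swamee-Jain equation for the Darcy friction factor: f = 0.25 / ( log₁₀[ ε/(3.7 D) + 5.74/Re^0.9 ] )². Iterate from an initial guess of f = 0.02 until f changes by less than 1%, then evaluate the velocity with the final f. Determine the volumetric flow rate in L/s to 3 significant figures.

Q ≈ 9.39 L/s

Rearranging Darcy-Weisbach: V = √(2·ΔP·D/(f·L·ρ)). With ε/D = 2e-06/0.167 = 1.2e-05, iterate starting from f = 0.02:
  f = 0.02 → V = √(2·337·0.167/(0.02·15.7·1810)) = 0.445 m/s; Re = ρVD/μ = 4.425e+04; f → 0.02139
  f = 0.02139 → V = 0.4303 m/s; Re = 4.279e+04; f → 0.02155
Converged (Δf/f < 1%). With the final f = 0.02155: V = √(2·337·0.167/(0.02155·15.7·1810)) = 0.4287 m/s.
Q = V·A = 0.4287·(π/4·0.167²) = 0.00939 m³/s = 9.39 L/s.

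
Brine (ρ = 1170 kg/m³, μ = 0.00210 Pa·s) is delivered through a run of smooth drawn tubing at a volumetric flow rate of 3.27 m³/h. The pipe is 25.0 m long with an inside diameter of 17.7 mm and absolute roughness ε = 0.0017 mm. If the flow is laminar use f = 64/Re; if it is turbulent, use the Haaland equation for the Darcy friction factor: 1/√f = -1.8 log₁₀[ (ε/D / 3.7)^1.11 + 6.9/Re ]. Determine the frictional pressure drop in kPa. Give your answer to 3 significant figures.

Q = 3.27 m³/h = 3.27/3600 = 0.0009083 m³/s.
Cross-sectional area A = πD²/4 = π(0.0177)²/4 = 0.0002461 m²; mean velocity V = Q/A = 0.0009083/0.0002461 = 3.692 m/s.
Reynolds number Re = ρVD/μ = 1170 · 3.692 · 0.0177 / 0.0021 = 3.64e+04.
Re > 4000 → turbulent. Relative roughness ε/D = 1.7e-06/0.0177 = 9.6e-05. Haaland: 1/√f = -1.8 log₁₀[(9.6e-05/3.7)^1.11 + 6.9/3.64e+04] = -1.8 log₁₀[8.13e-06 + 0.00019] = 6.667, so f = 0.0225.
Darcy-Weisbach: ΔP = f(L/D)(ρV²/2) = 0.0225·(25/0.0177)·(1170·3.692²/2) = 0.0225·1412·7972 = 2.533e+05 Pa.
ΔP = 2.533e+05 Pa = 253 kPa.

ΔP ≈ 253 kPa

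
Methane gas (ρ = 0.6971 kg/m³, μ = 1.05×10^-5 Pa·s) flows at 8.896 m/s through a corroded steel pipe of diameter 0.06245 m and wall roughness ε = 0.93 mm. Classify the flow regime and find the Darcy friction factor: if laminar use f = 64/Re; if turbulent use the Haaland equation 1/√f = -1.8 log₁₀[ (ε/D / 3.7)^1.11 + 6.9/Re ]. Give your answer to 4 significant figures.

f ≈ 0.04485

Re = ρVD/μ = 0.6971·8.896·0.06245/1.05e-05 = 3.688e+04.
Re > 4000 → turbulent. ε/D = 0.00093/0.06245 = 0.0149; Haaland: 1/√f = -1.8 log₁₀[0.00219 + 0.000187] = 4.722, so f = 0.04485.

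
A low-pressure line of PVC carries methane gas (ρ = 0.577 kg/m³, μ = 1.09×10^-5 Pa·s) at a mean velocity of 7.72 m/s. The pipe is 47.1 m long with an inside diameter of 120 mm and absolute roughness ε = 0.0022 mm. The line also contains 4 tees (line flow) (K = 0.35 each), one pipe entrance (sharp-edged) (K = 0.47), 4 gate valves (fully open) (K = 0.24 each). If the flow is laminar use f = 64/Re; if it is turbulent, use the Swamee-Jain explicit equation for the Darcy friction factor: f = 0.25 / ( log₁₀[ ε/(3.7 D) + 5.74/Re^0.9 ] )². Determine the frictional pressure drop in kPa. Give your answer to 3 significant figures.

ΔP ≈ 0.190 kPa

Reynolds number Re = ρVD/μ = 0.577 · 7.72 · 0.12 / 1.09e-05 = 4.904e+04.
Re > 4000 → turbulent. Relative roughness ε/D = 2.2e-06/0.12 = 1.83e-05. Swamee-Jain: f = 0.25/(log₁₀[1.83e-05/3.7 + 5.74/4.904e+04^0.9])² = 0.25/(log₁₀[4.95e-06 + 0.000345])² = 0.25/(-3.456)² = 0.02093.
Total minor-loss coefficient ΣK = 4·0.35 + 1·0.47 + 4·0.24 = 2.83.
ΔP = [f·L/D + ΣK]·(ρV²/2) = [0.02093·47.1/0.12 + 2.83]·(0.577·7.72²/2) = [8.214 + 2.83]·17.19 = 189.9 Pa.
ΔP = 189.9 Pa = 0.190 kPa.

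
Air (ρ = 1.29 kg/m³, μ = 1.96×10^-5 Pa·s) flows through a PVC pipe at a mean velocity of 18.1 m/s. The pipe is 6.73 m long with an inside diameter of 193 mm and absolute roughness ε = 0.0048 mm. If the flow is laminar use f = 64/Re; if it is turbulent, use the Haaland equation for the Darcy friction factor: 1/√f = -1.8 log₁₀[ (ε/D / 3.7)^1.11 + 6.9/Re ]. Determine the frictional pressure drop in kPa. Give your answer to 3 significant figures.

Reynolds number Re = ρVD/μ = 1.29 · 18.1 · 0.193 / 1.96e-05 = 2.299e+05.
Re > 4000 → turbulent. Relative roughness ε/D = 4.8e-06/0.193 = 2.49e-05. Haaland: 1/√f = -1.8 log₁₀[(2.49e-05/3.7)^1.11 + 6.9/2.299e+05] = -1.8 log₁₀[1.81e-06 + 3e-05] = 8.095, so f = 0.01526.
Darcy-Weisbach: ΔP = f(L/D)(ρV²/2) = 0.01526·(6.73/0.193)·(1.29·18.1²/2) = 0.01526·34.87·211.3 = 112.4 Pa.
ΔP = 112.4 Pa = 0.112 kPa.

ΔP ≈ 0.112 kPa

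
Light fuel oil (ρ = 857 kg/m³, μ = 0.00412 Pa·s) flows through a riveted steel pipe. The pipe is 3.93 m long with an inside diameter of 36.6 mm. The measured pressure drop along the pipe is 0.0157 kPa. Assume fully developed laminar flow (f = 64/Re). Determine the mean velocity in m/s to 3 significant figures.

For laminar flow, f = 64/Re with Re = ρVD/μ, so Darcy-Weisbach reduces to ΔP = 32μLV/D². Solving for V: V = ΔP·D²/(32μL) = 15.7·(0.0366)²/(32·0.00412·3.93) = 0.04059 m/s.
Check: Re = ρVD/μ = 857·0.04059·0.0366/0.00412 = 309 < 2300, so the laminar assumption holds.

V ≈ 0.0406 m/s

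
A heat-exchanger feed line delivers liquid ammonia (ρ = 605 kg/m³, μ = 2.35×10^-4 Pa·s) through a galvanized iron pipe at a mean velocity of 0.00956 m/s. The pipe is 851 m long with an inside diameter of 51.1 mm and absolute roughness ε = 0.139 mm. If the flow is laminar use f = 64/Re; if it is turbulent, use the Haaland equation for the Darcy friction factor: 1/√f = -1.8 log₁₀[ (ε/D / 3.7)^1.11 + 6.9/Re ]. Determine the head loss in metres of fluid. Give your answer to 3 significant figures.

h_f ≈ 0.00395 m

Reynolds number Re = ρVD/μ = 605 · 0.00956 · 0.0511 / 0.000235 = 1258.
Re < 2300 → laminar flow, so f = 64/Re = 64/1258 = 0.05089 (the turbulent correlation is not needed).
Darcy-Weisbach: ΔP = f(L/D)(ρV²/2) = 0.05089·(851/0.0511)·(605·0.00956²/2) = 0.05089·1.665e+04·0.02765 = 23.43 Pa.
Head loss h_f = ΔP/(ρg) = 23.43/(605·9.81) = 0.00395 m.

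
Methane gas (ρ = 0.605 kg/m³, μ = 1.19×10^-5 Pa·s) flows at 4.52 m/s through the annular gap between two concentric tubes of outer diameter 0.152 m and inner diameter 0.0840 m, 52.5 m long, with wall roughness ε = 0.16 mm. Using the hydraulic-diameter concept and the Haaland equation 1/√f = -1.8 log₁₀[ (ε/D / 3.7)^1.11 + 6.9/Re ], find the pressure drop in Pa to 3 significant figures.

ΔP ≈ 149 Pa

Hydraulic diameter D_h = 4A/P = D_o - D_i = 0.152 - 0.084 = 0.068 m.
Re = ρVD_h/μ = 0.605·4.52·0.068/1.19e-05 = 1.563e+04.
ε/D_h = 0.00016/0.068 = 0.00235; Haaland gives 1/√f = -1.8 log₁₀[0.000283+0.000442] = 5.652, so f = 0.03131.
ΔP = f(L/D_h)(ρV²/2) = 0.03131·52.5/0.068·6.18 = 149.4 Pa.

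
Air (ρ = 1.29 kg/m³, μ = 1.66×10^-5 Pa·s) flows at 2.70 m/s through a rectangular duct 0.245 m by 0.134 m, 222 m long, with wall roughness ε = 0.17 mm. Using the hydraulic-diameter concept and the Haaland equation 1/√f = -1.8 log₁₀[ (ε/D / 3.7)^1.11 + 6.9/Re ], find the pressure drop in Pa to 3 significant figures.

ΔP ≈ 149 Pa

Hydraulic diameter D_h = 4A/P = 4·(0.245·0.134)/(2·(0.245+0.134)) = 0.1313/0.758 = 0.1732 m.
Re = ρVD_h/μ = 1.29·2.7·0.1732/1.66e-05 = 3.635e+04.
ε/D_h = 0.00017/0.1732 = 0.000981; Haaland gives 1/√f = -1.8 log₁₀[0.000107+0.00019] = 6.349, so f = 0.02481.
ΔP = f(L/D_h)(ρV²/2) = 0.02481·222/0.1732·4.702 = 149.5 Pa.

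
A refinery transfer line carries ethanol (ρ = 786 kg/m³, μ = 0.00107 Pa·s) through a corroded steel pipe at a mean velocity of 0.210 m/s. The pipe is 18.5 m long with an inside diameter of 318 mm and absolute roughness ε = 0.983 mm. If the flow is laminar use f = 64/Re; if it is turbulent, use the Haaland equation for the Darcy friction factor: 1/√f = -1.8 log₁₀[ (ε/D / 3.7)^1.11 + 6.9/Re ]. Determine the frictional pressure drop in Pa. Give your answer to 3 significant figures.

ΔP ≈ 28.9 Pa

Reynolds number Re = ρVD/μ = 786 · 0.21 · 0.318 / 0.00107 = 4.906e+04.
Re > 4000 → turbulent. Relative roughness ε/D = 0.000983/0.318 = 0.00309. Haaland: 1/√f = -1.8 log₁₀[(0.00309/3.7)^1.11 + 6.9/4.906e+04] = -1.8 log₁₀[0.000383 + 0.000141] = 5.906, so f = 0.02867.
Darcy-Weisbach: ΔP = f(L/D)(ρV²/2) = 0.02867·(18.5/0.318)·(786·0.21²/2) = 0.02867·58.18·17.33 = 28.91 Pa.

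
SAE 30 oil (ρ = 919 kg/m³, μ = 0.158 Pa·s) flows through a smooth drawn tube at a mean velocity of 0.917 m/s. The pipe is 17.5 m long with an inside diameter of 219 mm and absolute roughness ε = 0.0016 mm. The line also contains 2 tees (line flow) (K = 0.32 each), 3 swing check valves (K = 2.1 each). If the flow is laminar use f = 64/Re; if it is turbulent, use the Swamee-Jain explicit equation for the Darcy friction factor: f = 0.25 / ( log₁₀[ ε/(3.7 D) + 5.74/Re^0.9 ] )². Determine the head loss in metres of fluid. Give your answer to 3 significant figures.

h_f ≈ 0.485 m

Reynolds number Re = ρVD/μ = 919 · 0.917 · 0.219 / 0.158 = 1168.
Re < 2300 → laminar flow, so f = 64/Re = 64/1168 = 0.05479 (the turbulent correlation is not needed).
Total minor-loss coefficient ΣK = 2·0.32 + 3·2.1 = 6.94.
ΔP = [f·L/D + ΣK]·(ρV²/2) = [0.05479·17.5/0.219 + 6.94]·(919·0.917²/2) = [4.378 + 6.94]·386.4 = 4373 Pa.
Head loss h_f = ΔP/(ρg) = 4373/(919·9.81) = 0.485 m.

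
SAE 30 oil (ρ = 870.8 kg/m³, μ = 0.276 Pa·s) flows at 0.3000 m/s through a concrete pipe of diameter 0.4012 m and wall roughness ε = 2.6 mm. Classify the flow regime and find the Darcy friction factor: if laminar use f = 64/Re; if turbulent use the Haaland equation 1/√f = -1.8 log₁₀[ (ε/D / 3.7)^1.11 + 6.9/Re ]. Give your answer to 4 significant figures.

f ≈ 0.1685

Re = ρVD/μ = 870.8·0.3·0.4012/0.276 = 379.7.
Re < 2300 → laminar, so f = 64/Re = 0.1685 (roughness is irrelevant in laminar flow).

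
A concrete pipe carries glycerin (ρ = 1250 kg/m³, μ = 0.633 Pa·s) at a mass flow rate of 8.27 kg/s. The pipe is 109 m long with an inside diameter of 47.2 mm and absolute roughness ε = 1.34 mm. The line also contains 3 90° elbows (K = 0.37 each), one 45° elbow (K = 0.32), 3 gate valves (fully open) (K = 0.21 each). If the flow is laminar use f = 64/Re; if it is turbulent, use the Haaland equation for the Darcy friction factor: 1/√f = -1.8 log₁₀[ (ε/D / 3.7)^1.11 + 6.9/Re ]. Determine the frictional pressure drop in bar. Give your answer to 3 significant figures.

ΔP ≈ 37.7 bar

A = πD²/4 = π(0.0472)²/4 = 0.00175 m²; mean velocity V = ṁ/(ρA) = 8.27/(1250 · 0.00175) = 3.781 m/s.
Reynolds number Re = ρVD/μ = 1250 · 3.781 · 0.0472 / 0.633 = 352.4.
Re < 2300 → laminar flow, so f = 64/Re = 64/352.4 = 0.1816 (the turbulent correlation is not needed).
Total minor-loss coefficient ΣK = 3·0.37 + 1·0.32 + 3·0.21 = 2.06.
ΔP = [f·L/D + ΣK]·(ρV²/2) = [0.1816·109/0.0472 + 2.06]·(1250·3.781²/2) = [419.4 + 2.06]·8936 = 3.766e+06 Pa.
ΔP = 3.766e+06 Pa = 37.7 bar.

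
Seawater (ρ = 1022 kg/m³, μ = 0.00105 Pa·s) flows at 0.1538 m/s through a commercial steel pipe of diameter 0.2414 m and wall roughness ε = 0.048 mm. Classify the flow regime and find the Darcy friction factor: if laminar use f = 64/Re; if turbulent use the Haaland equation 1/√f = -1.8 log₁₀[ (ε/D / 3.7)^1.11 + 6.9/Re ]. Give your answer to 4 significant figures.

Re = ρVD/μ = 1022·0.1538·0.2414/0.00105 = 3.614e+04.
Re > 4000 → turbulent. ε/D = 4.8e-05/0.2414 = 0.000199; Haaland: 1/√f = -1.8 log₁₀[1.82e-05 + 0.000191] = 6.623, so f = 0.0228.

f ≈ 0.02280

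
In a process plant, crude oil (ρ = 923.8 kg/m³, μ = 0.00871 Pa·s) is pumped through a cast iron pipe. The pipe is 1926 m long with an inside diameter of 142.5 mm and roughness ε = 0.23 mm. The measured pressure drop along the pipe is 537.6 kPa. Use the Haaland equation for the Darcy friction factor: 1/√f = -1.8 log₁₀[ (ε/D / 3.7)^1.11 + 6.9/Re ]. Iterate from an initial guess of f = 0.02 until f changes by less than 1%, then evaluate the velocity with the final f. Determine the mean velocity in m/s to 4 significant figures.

V ≈ 1.771 m/s

Rearranging Darcy-Weisbach: V = √(2·ΔP·D/(f·L·ρ)). With ε/D = 0.00023/0.1425 = 0.00161, iterate starting from f = 0.02:
  f = 0.02 → V = √(2·5.376e+05·0.1425/(0.02·1926·923.8)) = 2.075 m/s; Re = ρVD/μ = 3.136e+04; f → 0.02684
  f = 0.02684 → V = 1.791 m/s; Re = 2.707e+04; f → 0.02741
  f = 0.02741 → V = 1.772 m/s; Re = 2.679e+04; f → 0.02746
Converged (Δf/f < 1%). With the final f = 0.02746: V = √(2·5.376e+05·0.1425/(0.02746·1926·923.8)) = 1.771 m/s.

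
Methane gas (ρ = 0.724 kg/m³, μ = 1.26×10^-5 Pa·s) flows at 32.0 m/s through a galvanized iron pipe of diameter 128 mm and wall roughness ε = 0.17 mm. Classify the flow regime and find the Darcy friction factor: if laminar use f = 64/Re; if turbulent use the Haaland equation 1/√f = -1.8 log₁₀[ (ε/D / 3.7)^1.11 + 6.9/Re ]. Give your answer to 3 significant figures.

f ≈ 0.0220

Re = ρVD/μ = 0.724·32·0.128/1.26e-05 = 2.354e+05.
Re > 4000 → turbulent. ε/D = 0.00017/0.128 = 0.00133; Haaland: 1/√f = -1.8 log₁₀[0.00015 + 2.93e-05] = 6.743, so f = 0.02199.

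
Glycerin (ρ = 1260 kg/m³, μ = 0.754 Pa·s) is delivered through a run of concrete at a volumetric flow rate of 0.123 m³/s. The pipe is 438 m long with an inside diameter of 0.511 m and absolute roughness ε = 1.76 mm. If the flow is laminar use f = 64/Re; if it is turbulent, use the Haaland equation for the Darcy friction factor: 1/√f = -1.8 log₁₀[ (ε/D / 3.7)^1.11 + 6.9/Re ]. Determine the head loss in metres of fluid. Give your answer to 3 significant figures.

Cross-sectional area A = πD²/4 = π(0.511)²/4 = 0.2051 m²; mean velocity V = Q/A = 0.123/0.2051 = 0.5998 m/s.
Reynolds number Re = ρVD/μ = 1260 · 0.5998 · 0.511 / 0.754 = 512.1.
Re < 2300 → laminar flow, so f = 64/Re = 64/512.1 = 0.125 (the turbulent correlation is not needed).
Darcy-Weisbach: ΔP = f(L/D)(ρV²/2) = 0.125·(438/0.511)·(1260·0.5998²/2) = 0.125·857.1·226.6 = 2.427e+04 Pa.
Head loss h_f = ΔP/(ρg) = 2.427e+04/(1260·9.81) = 1.96 m.

h_f ≈ 1.96 m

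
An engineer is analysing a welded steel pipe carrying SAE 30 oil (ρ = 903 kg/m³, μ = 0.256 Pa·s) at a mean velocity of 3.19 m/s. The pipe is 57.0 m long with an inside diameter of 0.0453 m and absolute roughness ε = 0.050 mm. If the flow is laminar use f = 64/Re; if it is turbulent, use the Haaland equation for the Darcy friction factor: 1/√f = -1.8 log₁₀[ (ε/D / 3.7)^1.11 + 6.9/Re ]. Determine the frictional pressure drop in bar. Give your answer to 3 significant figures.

Reynolds number Re = ρVD/μ = 903 · 3.19 · 0.0453 / 0.256 = 509.7.
Re < 2300 → laminar flow, so f = 64/Re = 64/509.7 = 0.1256 (the turbulent correlation is not needed).
Darcy-Weisbach: ΔP = f(L/D)(ρV²/2) = 0.1256·(57/0.0453)·(903·3.19²/2) = 0.1256·1258·4595 = 7.259e+05 Pa.
ΔP = 7.259e+05 Pa = 7.26 bar.

ΔP ≈ 7.26 bar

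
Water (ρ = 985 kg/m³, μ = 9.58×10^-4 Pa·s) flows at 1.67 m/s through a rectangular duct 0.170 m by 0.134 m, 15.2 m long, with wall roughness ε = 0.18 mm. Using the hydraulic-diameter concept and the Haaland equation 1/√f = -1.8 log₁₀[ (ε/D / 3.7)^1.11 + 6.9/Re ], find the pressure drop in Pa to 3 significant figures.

Hydraulic diameter D_h = 4A/P = 4·(0.17·0.134)/(2·(0.17+0.134)) = 0.09112/0.608 = 0.1499 m.
Re = ρVD_h/μ = 985·1.67·0.1499/0.000958 = 2.573e+05.
ε/D_h = 0.00018/0.1499 = 0.0012; Haaland gives 1/√f = -1.8 log₁₀[0.000134+2.68e-05] = 6.828, so f = 0.02145.
ΔP = f(L/D_h)(ρV²/2) = 0.02145·15.2/0.1499·1374 = 2988 Pa.

ΔP ≈ 2990 Pa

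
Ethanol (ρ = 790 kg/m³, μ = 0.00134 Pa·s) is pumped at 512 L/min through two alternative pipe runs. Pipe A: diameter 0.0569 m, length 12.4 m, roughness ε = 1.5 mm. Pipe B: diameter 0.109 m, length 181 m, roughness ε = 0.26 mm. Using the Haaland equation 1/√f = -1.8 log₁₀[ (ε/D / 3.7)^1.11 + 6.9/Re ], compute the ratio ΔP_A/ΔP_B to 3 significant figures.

Pipe A: V = Q/A = 0.008533/0.002543 = 3.356 m/s; Re = 1.126e+05; ε/D = 0.0264; Haaland → f = 0.05462; ΔP_A = f(L/D)(ρV²/2) = 5.295e+04 Pa.
Pipe B: V = Q/A = 0.008533/0.009331 = 0.9145 m/s; Re = 5.877e+04; ε/D = 0.00239; Haaland → f = 0.02681; ΔP_B = f(L/D)(ρV²/2) = 1.471e+04 Pa.
ΔP_A/ΔP_B = 5.295e+04/1.471e+04 = 3.60.

ΔP_A/ΔP_B ≈ 3.60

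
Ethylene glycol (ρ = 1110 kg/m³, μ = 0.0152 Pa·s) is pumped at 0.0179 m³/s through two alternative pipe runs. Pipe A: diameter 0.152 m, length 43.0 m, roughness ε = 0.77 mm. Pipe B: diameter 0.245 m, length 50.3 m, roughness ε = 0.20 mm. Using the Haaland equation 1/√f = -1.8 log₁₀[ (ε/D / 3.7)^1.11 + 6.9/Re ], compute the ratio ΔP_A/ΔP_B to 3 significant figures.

Pipe A: V = Q/A = 0.0179/0.01815 = 0.9865 m/s; Re = 1.095e+04; ε/D = 0.00507; Haaland → f = 0.037; ΔP_A = f(L/D)(ρV²/2) = 5652 Pa.
Pipe B: V = Q/A = 0.0179/0.04714 = 0.3797 m/s; Re = 6793; ε/D = 0.000816; Haaland → f = 0.03529; ΔP_B = f(L/D)(ρV²/2) = 579.7 Pa.
ΔP_A/ΔP_B = 5652/579.7 = 9.75.

ΔP_A/ΔP_B ≈ 9.75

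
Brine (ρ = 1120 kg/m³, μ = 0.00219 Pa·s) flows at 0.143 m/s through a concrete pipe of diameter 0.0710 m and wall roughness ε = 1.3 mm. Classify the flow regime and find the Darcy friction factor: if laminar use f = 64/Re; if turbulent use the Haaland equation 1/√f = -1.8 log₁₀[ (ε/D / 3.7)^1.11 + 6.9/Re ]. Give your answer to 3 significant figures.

Re = ρVD/μ = 1120·0.143·0.071/0.00219 = 5192.
Re > 4000 → turbulent. ε/D = 0.0013/0.071 = 0.0183; Haaland: 1/√f = -1.8 log₁₀[0.00276 + 0.00133] = 4.299, so f = 0.0541.

f ≈ 0.0541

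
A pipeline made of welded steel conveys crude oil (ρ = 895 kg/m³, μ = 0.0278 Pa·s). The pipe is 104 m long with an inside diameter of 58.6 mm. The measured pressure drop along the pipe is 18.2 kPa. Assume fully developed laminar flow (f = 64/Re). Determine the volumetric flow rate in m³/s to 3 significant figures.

For laminar flow, f = 64/Re with Re = ρVD/μ, so Darcy-Weisbach reduces to ΔP = 32μLV/D². Solving for V: V = ΔP·D²/(32μL) = 1.82e+04·(0.0586)²/(32·0.0278·104) = 0.6755 m/s.
Check: Re = ρVD/μ = 895·0.6755·0.0586/0.0278 = 1274 < 2300, so the laminar assumption holds.
Q = V·A = 0.6755·(π/4·0.0586²) = 0.001822 m³/s = 0.00182 m³/s.

Q ≈ 0.00182 m³/s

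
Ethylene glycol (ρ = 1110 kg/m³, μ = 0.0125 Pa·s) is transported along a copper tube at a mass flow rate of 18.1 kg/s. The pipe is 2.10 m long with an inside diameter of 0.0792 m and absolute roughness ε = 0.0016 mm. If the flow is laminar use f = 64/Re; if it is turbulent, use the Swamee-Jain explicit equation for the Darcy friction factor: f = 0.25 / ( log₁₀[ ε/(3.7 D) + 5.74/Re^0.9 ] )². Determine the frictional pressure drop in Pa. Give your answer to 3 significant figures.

ΔP ≈ 4020 Pa

A = πD²/4 = π(0.0792)²/4 = 0.004927 m²; mean velocity V = ṁ/(ρA) = 18.1/(1110 · 0.004927) = 3.31 m/s.
Reynolds number Re = ρVD/μ = 1110 · 3.31 · 0.0792 / 0.0125 = 2.328e+04.
Re > 4000 → turbulent. Relative roughness ε/D = 1.6e-06/0.0792 = 2.02e-05. Swamee-Jain: f = 0.25/(log₁₀[2.02e-05/3.7 + 5.74/2.328e+04^0.9])² = 0.25/(log₁₀[5.46e-06 + 0.000674])² = 0.25/(-3.168)² = 0.02491.
Darcy-Weisbach: ΔP = f(L/D)(ρV²/2) = 0.02491·(2.1/0.0792)·(1110·3.31²/2) = 0.02491·26.52·6080 = 4016 Pa.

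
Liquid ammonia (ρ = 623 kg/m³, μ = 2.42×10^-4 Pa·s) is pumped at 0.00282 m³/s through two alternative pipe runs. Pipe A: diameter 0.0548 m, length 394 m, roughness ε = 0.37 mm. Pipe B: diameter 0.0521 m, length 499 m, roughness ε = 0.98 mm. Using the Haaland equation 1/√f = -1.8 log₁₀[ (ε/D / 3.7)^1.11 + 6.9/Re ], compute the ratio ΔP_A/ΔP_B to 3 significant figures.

Pipe A: V = Q/A = 0.00282/0.002359 = 1.196 m/s; Re = 1.687e+05; ε/D = 0.00675; Haaland → f = 0.03382; ΔP_A = f(L/D)(ρV²/2) = 1.083e+05 Pa.
Pipe B: V = Q/A = 0.00282/0.002132 = 1.323 m/s; Re = 1.774e+05; ε/D = 0.0188; Haaland → f = 0.04783; ΔP_B = f(L/D)(ρV²/2) = 2.497e+05 Pa.
ΔP_A/ΔP_B = 1.083e+05/2.497e+05 = 0.434.

ΔP_A/ΔP_B ≈ 0.434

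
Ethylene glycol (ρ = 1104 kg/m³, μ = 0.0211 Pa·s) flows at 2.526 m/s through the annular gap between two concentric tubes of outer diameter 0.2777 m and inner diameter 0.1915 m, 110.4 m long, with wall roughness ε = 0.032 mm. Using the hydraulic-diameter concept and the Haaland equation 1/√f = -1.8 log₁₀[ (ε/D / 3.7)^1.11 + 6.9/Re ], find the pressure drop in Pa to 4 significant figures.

ΔP ≈ 136600 Pa

Hydraulic diameter D_h = 4A/P = D_o - D_i = 0.2777 - 0.1915 = 0.0862 m.
Re = ρVD_h/μ = 1104·2.526·0.0862/0.0211 = 1.139e+04.
ε/D_h = 3.2e-05/0.0862 = 0.000371; Haaland gives 1/√f = -1.8 log₁₀[3.64e-05+0.000606] = 5.746, so f = 0.03028.
ΔP = f(L/D_h)(ρV²/2) = 0.03028·110.4/0.0862·3522 = 1.366e+05 Pa.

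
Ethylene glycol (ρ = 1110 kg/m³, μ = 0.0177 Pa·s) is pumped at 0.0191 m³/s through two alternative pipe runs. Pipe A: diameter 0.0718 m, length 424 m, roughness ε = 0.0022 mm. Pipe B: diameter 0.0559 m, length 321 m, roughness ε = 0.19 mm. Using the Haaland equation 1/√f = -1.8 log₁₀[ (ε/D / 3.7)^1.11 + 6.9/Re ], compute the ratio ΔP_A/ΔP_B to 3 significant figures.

ΔP_A/ΔP_B ≈ 0.312

Pipe A: V = Q/A = 0.0191/0.004049 = 4.717 m/s; Re = 2.124e+04; ε/D = 3.06e-05; Haaland → f = 0.02541; ΔP_A = f(L/D)(ρV²/2) = 1.853e+06 Pa.
Pipe B: V = Q/A = 0.0191/0.002454 = 7.783 m/s; Re = 2.728e+04; ε/D = 0.0034; Haaland → f = 0.03075; ΔP_B = f(L/D)(ρV²/2) = 5.935e+06 Pa.
ΔP_A/ΔP_B = 1.853e+06/5.935e+06 = 0.312.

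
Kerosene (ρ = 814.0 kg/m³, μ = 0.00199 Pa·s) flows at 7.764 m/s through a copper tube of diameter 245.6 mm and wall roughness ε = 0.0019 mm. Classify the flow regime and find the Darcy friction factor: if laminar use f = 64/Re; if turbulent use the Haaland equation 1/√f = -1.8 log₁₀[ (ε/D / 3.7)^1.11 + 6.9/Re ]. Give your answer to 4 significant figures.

Re = ρVD/μ = 814·7.764·0.2456/0.00199 = 7.8e+05.
Re > 4000 → turbulent. ε/D = 1.9e-06/0.2456 = 7.74e-06; Haaland: 1/√f = -1.8 log₁₀[4.96e-07 + 8.85e-06] = 9.053, so f = 0.0122.

f ≈ 0.01220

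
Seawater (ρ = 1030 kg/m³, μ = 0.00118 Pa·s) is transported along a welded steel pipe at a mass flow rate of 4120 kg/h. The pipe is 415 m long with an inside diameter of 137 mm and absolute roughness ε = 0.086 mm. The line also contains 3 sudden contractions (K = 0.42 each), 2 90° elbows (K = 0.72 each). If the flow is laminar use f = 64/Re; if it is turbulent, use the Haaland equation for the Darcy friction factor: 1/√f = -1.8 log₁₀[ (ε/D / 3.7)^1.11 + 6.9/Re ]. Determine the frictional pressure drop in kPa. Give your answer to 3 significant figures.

ṁ = 4120 kg/h = 4120/3600 = 1.144 kg/s.
A = πD²/4 = π(0.137)²/4 = 0.01474 m²; mean velocity V = ṁ/(ρA) = 1.144/(1030 · 0.01474) = 0.07537 m/s.
Reynolds number Re = ρVD/μ = 1030 · 0.07537 · 0.137 / 0.00118 = 9014.
Re > 4000 → turbulent. Relative roughness ε/D = 8.6e-05/0.137 = 0.000628. Haaland: 1/√f = -1.8 log₁₀[(0.000628/3.7)^1.11 + 6.9/9014] = -1.8 log₁₀[6.53e-05 + 0.000766] = 5.545, so f = 0.03252.
Total minor-loss coefficient ΣK = 3·0.42 + 2·0.72 = 2.7.
ΔP = [f·L/D + ΣK]·(ρV²/2) = [0.03252·415/0.137 + 2.7]·(1030·0.07537²/2) = [98.52 + 2.7]·2.926 = 296.2 Pa.
ΔP = 296.2 Pa = 0.296 kPa.

ΔP ≈ 0.296 kPa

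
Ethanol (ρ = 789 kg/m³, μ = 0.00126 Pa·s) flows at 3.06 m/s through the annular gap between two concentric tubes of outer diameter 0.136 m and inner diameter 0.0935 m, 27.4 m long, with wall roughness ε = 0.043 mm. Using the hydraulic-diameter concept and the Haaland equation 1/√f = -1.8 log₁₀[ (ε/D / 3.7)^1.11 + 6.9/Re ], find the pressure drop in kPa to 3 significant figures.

ΔP ≈ 53.4 kPa

Hydraulic diameter D_h = 4A/P = D_o - D_i = 0.136 - 0.0935 = 0.0425 m.
Re = ρVD_h/μ = 789·3.06·0.0425/0.00126 = 8.144e+04.
ε/D_h = 4.3e-05/0.0425 = 0.00101; Haaland gives 1/√f = -1.8 log₁₀[0.000111+8.47e-05] = 6.675, so f = 0.02244.
ΔP = f(L/D_h)(ρV²/2) = 0.02244·27.4/0.0425·3694 = 5.344e+04 Pa.
ΔP = 53.4 kPa.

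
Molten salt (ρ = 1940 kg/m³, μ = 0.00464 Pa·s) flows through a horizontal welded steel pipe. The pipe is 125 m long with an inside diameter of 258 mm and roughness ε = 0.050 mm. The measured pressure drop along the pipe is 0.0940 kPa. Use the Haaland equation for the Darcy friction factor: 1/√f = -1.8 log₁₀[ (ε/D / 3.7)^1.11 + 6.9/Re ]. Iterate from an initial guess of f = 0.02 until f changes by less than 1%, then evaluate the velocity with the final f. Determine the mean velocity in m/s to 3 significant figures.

V ≈ 0.0784 m/s

Rearranging Darcy-Weisbach: V = √(2·ΔP·D/(f·L·ρ)). With ε/D = 5e-05/0.258 = 0.000194, iterate starting from f = 0.02:
  f = 0.02 → V = √(2·94·0.258/(0.02·125·1940)) = 0.1 m/s; Re = ρVD/μ = 1.079e+04; f → 0.03048
  f = 0.03048 → V = 0.08101 m/s; Re = 8739; f → 0.03226
  f = 0.03226 → V = 0.07874 m/s; Re = 8493; f → 0.03252
Converged (Δf/f < 1%). With the final f = 0.03252: V = √(2·94·0.258/(0.03252·125·1940)) = 0.07843 m/s.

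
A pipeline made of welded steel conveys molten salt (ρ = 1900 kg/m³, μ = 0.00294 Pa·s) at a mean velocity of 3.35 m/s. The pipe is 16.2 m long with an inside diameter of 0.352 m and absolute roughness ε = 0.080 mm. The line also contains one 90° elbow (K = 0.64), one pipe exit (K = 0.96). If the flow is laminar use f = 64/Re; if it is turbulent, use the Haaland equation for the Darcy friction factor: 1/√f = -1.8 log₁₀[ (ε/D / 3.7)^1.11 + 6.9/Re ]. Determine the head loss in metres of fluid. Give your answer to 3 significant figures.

h_f ≈ 1.31 m

Reynolds number Re = ρVD/μ = 1900 · 3.35 · 0.352 / 0.00294 = 7.621e+05.
Re > 4000 → turbulent. Relative roughness ε/D = 8e-05/0.352 = 0.000227. Haaland: 1/√f = -1.8 log₁₀[(0.000227/3.7)^1.11 + 6.9/7.621e+05] = -1.8 log₁₀[2.11e-05 + 9.05e-06] = 8.136, so f = 0.01511.
Total minor-loss coefficient ΣK = 1·0.64 + 1·0.96 = 1.6.
ΔP = [f·L/D + ΣK]·(ρV²/2) = [0.01511·16.2/0.352 + 1.6]·(1900·3.35²/2) = [0.6952 + 1.6]·1.066e+04 = 2.447e+04 Pa.
Head loss h_f = ΔP/(ρg) = 2.447e+04/(1900·9.81) = 1.31 m.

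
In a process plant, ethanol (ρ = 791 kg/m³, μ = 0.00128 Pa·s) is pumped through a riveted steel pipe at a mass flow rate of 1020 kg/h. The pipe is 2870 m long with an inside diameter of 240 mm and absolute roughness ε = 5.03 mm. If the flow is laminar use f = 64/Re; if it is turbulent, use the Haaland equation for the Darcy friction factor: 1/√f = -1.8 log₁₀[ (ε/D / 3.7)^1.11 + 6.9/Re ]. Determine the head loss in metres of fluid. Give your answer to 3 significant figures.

ṁ = 1020 kg/h = 1020/3600 = 0.2833 kg/s.
A = πD²/4 = π(0.24)²/4 = 0.04524 m²; mean velocity V = ṁ/(ρA) = 0.2833/(791 · 0.04524) = 0.007918 m/s.
Reynolds number Re = ρVD/μ = 791 · 0.007918 · 0.24 / 0.00128 = 1174.
Re < 2300 → laminar flow, so f = 64/Re = 64/1174 = 0.0545 (the turbulent correlation is not needed).
Darcy-Weisbach: ΔP = f(L/D)(ρV²/2) = 0.0545·(2870/0.24)·(791·0.007918²/2) = 0.0545·1.196e+04·0.0248 = 16.16 Pa.
Head loss h_f = ΔP/(ρg) = 16.16/(791·9.81) = 0.00208 m.

h_f ≈ 0.00208 m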